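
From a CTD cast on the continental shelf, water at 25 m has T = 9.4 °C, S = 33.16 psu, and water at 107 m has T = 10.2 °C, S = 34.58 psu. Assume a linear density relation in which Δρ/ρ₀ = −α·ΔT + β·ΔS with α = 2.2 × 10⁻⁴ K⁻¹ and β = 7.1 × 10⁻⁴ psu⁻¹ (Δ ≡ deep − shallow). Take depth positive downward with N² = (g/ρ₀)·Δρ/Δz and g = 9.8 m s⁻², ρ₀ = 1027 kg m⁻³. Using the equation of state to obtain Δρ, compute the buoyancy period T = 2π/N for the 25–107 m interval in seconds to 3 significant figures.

630 s

ΔT = +0.8 K, ΔS = +1.42 psu (deep − shallow).
Δρ/ρ₀ = −αΔT + βΔS = -1.76 × 10⁻⁴ + 1.0082 × 10⁻³ = 8.322 × 10⁻⁴, so Δρ ≈ 0.8547 kg m⁻³.
N² = (g/ρ₀)·Δρ/Δz = g·(Δρ/ρ₀)/Δz = 9.8 × 8.322 × 10⁻⁴ / 82 = 9.9458 × 10⁻⁵ s⁻².
N = √(9.9458 × 10⁻⁵) = 9.9729 × 10⁻³ rad s⁻¹ → T = 2π/N = 630.03 s ≈ 630 s.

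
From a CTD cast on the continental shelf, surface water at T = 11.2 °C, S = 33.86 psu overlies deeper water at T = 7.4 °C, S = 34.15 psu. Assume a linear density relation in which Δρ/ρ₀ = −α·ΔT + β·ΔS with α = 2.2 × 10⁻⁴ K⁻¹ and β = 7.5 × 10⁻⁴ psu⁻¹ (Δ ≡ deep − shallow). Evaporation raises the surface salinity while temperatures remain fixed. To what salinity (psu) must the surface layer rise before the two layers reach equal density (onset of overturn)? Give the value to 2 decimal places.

35.26 psu

Neutral buoyancy requires −α(T_deep − T_surf) + β(S_deep − S_surf′) = 0.
S_surf′ = S_deep − (α/β)·ΔT = 34.15 − (2.2 × 10⁻⁴/7.5 × 10⁻⁴)·(-3.8) = 35.2647 psu.
Increase required: 35.2647 − 33.86 = 1.4047 psu.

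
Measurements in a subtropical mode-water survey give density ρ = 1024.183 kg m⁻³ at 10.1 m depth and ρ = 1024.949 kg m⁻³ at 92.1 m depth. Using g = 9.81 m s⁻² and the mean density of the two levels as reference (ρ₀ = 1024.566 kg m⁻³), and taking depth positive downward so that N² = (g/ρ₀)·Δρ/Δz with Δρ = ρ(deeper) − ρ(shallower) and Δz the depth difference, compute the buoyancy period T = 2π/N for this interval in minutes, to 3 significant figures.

11.1 min

Δρ = 1024.949 − 1024.183 = 0.766 kg m⁻³ over Δz = 92.1 − 10.1 = 82 m.
N² = (9.81/1024.566) × (0.766/82) = 8.9443 × 10⁻⁵ s⁻².
N = √(8.9443 × 10⁻⁵) = 9.4574 × 10⁻³ rad s⁻¹, so T = 2π/N = 664.37 s = 11.073 min ≈ 11.1 min.
Since Δρ > 0 the layer is stably stratified.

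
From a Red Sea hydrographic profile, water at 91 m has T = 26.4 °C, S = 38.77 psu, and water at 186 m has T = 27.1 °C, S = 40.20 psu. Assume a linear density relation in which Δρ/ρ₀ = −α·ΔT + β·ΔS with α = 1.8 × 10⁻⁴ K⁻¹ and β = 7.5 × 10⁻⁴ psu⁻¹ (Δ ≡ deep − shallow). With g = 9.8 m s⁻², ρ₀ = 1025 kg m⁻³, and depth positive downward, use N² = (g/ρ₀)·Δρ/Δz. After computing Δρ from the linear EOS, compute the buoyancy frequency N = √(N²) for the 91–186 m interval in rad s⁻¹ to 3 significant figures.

9.88 × 10⁻³ rad s⁻¹

ΔT = +0.7 K, ΔS = +1.43 psu (deep − shallow).
Δρ/ρ₀ = −αΔT + βΔS = -1.26 × 10⁻⁴ + 1.0725 × 10⁻³ = 9.465 × 10⁻⁴, so Δρ ≈ 0.9702 kg m⁻³.
N² = (g/ρ₀)·Δρ/Δz = g·(Δρ/ρ₀)/Δz = 9.8 × 9.465 × 10⁻⁴ / 95 = 9.7639 × 10⁻⁵ s⁻².
N = √(9.7639 × 10⁻⁵) = 9.8812 × 10⁻³ rad s⁻¹ ≈ 9.88 × 10⁻³ rad s⁻¹.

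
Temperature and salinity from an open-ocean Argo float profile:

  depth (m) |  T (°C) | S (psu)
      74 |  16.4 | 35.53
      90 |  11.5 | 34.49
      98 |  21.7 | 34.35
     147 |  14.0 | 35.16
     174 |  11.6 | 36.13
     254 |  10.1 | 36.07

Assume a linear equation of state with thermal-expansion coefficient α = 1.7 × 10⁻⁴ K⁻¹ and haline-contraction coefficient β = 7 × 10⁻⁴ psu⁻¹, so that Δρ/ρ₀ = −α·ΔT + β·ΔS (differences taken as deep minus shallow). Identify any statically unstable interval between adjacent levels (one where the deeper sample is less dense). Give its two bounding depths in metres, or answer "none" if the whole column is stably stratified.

Evaluate Δρ/ρ₀ = −αΔT + βΔS across each adjacent pair:
  74–90 m: −αΔT+βΔS = −(1.7 × 10⁻⁴)(-4.9)+(7 × 10⁻⁴)(-1.04) = 1.1 × 10⁻⁴ → stable
  90–98 m: −αΔT+βΔS = −(1.7 × 10⁻⁴)(+10.2)+(7 × 10⁻⁴)(-0.14) = -1.8 × 10⁻³ → UNSTABLE
  98–147 m: −αΔT+βΔS = −(1.7 × 10⁻⁴)(-7.7)+(7 × 10⁻⁴)(+0.81) = 1.9 × 10⁻³ → stable
  147–174 m: −αΔT+βΔS = −(1.7 × 10⁻⁴)(-2.4)+(7 × 10⁻⁴)(+0.97) = 1.1 × 10⁻³ → stable
  174–254 m: −αΔT+βΔS = −(1.7 × 10⁻⁴)(-1.5)+(7 × 10⁻⁴)(-0.06) = 2.1 × 10⁻⁴ → stable
The 90–98 m interval has Δρ < 0: lighter water underlies denser water.

90–98 m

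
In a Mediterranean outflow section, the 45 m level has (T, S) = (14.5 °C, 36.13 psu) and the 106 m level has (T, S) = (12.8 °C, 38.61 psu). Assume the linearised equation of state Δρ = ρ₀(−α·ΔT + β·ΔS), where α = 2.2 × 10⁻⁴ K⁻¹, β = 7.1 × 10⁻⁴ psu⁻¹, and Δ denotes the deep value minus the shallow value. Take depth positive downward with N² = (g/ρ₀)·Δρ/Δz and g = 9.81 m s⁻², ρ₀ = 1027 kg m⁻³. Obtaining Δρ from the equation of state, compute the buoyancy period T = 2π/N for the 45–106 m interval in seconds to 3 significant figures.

339 s

ΔT = -1.7 K, ΔS = +2.48 psu (deep − shallow).
Δρ/ρ₀ = −αΔT + βΔS = 3.74 × 10⁻⁴ + 1.7608 × 10⁻³ = 2.1348 × 10⁻³, so Δρ ≈ 2.192 kg m⁻³.
N² = (g/ρ₀)·Δρ/Δz = g·(Δρ/ρ₀)/Δz = 9.81 × 2.1348 × 10⁻³ / 61 = 3.4332 × 10⁻⁴ s⁻².
N = √(3.4332 × 10⁻⁴) = 0.018529 rad s⁻¹ → T = 2π/N = 339.10 s ≈ 339 s.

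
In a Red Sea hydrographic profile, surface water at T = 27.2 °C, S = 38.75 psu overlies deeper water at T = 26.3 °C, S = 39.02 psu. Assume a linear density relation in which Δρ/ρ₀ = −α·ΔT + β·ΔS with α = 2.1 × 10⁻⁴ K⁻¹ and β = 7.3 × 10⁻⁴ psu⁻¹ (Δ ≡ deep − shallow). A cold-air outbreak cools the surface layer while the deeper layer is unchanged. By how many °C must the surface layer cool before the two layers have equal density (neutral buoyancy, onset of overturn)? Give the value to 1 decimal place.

Neutral buoyancy requires Δρ = 0, i.e. −α(T_deep − T_surf′) + β(S_deep − S_surf) = 0.
T_surf′ = T_deep − (β/α)·ΔS = 26.3 − (7.3 × 10⁻⁴/2.1 × 10⁻⁴)·(+0.27) = 25.361 °C.
Cooling required: 27.2 − (25.361) = 1.839 °C.

1.8 °C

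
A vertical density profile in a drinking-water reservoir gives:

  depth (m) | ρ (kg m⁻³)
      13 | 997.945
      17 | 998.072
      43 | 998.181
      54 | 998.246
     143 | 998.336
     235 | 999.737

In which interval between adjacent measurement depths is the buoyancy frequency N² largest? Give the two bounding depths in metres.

Compute the density gradient over each adjacent pair:
  13–17 m: Δρ/Δz = 0.127/4 = 0.032 kg m⁻⁴
  17–43 m: Δρ/Δz = 0.109/26 = 4.2 × 10⁻³ kg m⁻⁴
  43–54 m: Δρ/Δz = 0.065/11 = 5.9 × 10⁻³ kg m⁻⁴
  54–143 m: Δρ/Δz = 0.090/89 = 1.0 × 10⁻³ kg m⁻⁴
  143–235 m: Δρ/Δz = 1.401/92 = 0.015 kg m⁻⁴
The largest gradient is in the 13–17 m interval — the pycnocline.

13–17 m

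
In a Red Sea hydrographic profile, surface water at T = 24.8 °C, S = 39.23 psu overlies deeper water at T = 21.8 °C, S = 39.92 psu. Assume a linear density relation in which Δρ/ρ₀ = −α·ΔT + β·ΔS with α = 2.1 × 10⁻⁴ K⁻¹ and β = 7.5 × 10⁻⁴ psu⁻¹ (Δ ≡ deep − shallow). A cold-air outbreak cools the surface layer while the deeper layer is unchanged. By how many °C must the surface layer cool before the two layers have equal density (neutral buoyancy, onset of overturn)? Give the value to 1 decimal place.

5.5 °C

Neutral buoyancy requires Δρ = 0, i.e. −α(T_deep − T_surf′) + β(S_deep − S_surf) = 0.
T_surf′ = T_deep − (β/α)·ΔS = 21.8 − (7.5 × 10⁻⁴/2.1 × 10⁻⁴)·(+0.69) = 19.336 °C.
Cooling required: 24.8 − (19.336) = 5.464 °C.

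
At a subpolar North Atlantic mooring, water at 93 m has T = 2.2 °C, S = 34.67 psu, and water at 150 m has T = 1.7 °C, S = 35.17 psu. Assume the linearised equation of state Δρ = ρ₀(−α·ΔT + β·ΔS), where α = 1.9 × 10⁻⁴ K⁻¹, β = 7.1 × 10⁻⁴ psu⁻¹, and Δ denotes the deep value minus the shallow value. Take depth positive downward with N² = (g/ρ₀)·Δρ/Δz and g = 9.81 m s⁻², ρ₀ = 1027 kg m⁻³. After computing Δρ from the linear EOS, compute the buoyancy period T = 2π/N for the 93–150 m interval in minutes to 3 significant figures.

ΔT = -0.5 K, ΔS = +0.50 psu (deep − shallow).
Δρ/ρ₀ = −αΔT + βΔS = 9.50 × 10⁻⁵ + 3.55 × 10⁻⁴ = 4.50 × 10⁻⁴, so Δρ ≈ 0.4622 kg m⁻³.
N² = (g/ρ₀)·Δρ/Δz = g·(Δρ/ρ₀)/Δz = 9.81 × 4.50 × 10⁻⁴ / 57 = 7.7447 × 10⁻⁵ s⁻².
N = √(7.7447 × 10⁻⁵) = 8.8004 × 10⁻³ rad s⁻¹ → T = 2π/N = 713.97 s = 11.899 min ≈ 11.9 min.

11.9 min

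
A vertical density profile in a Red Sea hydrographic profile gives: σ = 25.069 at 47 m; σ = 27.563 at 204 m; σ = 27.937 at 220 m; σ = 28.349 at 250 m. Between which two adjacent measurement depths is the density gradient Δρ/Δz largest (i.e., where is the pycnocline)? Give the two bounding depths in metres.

204–220 m

Compute the density gradient over each adjacent pair:
  47–204 m: Δρ/Δz = 2.494/157 = 0.016 kg m⁻⁴
  204–220 m: Δρ/Δz = 0.374/16 = 0.023 kg m⁻⁴
  220–250 m: Δρ/Δz = 0.412/30 = 0.014 kg m⁻⁴
The largest gradient is in the 204–220 m interval — the pycnocline.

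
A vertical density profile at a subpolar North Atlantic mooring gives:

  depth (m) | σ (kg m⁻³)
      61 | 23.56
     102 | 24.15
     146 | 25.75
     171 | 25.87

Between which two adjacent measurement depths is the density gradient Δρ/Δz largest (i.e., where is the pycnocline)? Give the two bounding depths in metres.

102–146 m

Compute the density gradient over each adjacent pair:
  61–102 m: Δρ/Δz = 0.59/41 = 0.014 kg m⁻⁴
  102–146 m: Δρ/Δz = 1.60/44 = 0.036 kg m⁻⁴
  146–171 m: Δρ/Δz = 0.12/25 = 4.8 × 10⁻³ kg m⁻⁴
The largest gradient is in the 102–146 m interval — the pycnocline.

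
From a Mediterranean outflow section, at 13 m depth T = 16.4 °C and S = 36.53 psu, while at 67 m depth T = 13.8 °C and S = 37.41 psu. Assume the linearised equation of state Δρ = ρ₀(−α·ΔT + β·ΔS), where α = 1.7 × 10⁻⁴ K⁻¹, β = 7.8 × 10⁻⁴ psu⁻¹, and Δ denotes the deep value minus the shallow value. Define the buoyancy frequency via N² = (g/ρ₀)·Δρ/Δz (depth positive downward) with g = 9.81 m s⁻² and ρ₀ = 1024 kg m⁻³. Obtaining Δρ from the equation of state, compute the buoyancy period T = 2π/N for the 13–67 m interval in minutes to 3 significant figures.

ΔT = -2.6 K, ΔS = +0.88 psu (deep − shallow).
Δρ/ρ₀ = −αΔT + βΔS = 4.42 × 10⁻⁴ + 6.864 × 10⁻⁴ = 1.1284 × 10⁻³, so Δρ ≈ 1.155 kg m⁻³.
N² = (g/ρ₀)·Δρ/Δz = g·(Δρ/ρ₀)/Δz = 9.81 × 1.1284 × 10⁻³ / 54 = 2.0499 × 10⁻⁴ s⁻².
N = √(2.0499 × 10⁻⁴) = 0.014317 rad s⁻¹ → T = 2π/N = 438.86 s = 7.3143 min ≈ 7.31 min.

7.31 min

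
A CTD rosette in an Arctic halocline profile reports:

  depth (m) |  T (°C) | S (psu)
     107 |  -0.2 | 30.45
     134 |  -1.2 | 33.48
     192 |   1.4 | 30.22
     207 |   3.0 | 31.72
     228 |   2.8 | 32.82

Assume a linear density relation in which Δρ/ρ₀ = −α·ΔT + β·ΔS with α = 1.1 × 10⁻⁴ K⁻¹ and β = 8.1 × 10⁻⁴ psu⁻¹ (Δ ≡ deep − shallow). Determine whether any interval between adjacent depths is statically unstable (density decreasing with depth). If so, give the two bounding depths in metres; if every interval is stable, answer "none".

134–192 m

Evaluate Δρ/ρ₀ = −αΔT + βΔS across each adjacent pair:
  107–134 m: −αΔT+βΔS = −(1.1 × 10⁻⁴)(-1.0)+(8.1 × 10⁻⁴)(+3.03) = 2.6 × 10⁻³ → stable
  134–192 m: −αΔT+βΔS = −(1.1 × 10⁻⁴)(+2.6)+(8.1 × 10⁻⁴)(-3.26) = -2.9 × 10⁻³ → UNSTABLE
  192–207 m: −αΔT+βΔS = −(1.1 × 10⁻⁴)(+1.6)+(8.1 × 10⁻⁴)(+1.50) = 1.0 × 10⁻³ → stable
  207–228 m: −αΔT+βΔS = −(1.1 × 10⁻⁴)(-0.2)+(8.1 × 10⁻⁴)(+1.10) = 9.1 × 10⁻⁴ → stable
The 134–192 m interval has Δρ < 0: lighter water underlies denser water.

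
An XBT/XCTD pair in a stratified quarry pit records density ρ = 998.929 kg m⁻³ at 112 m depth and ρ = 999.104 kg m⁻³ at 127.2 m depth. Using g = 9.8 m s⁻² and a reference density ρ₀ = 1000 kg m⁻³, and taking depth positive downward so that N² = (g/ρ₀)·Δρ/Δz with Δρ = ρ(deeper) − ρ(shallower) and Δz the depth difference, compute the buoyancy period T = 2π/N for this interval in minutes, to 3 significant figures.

Δρ = 999.104 − 998.929 = 0.175 kg m⁻³ over Δz = 127.2 − 112 = 15.2 m.
N² = (9.8/1000) × (0.175/15.2) = 1.1283 × 10⁻⁴ s⁻².
N = √(1.1283 × 10⁻⁴) = 0.010622 rad s⁻¹, so T = 2π/N = 591.53 s = 9.8588 min ≈ 9.86 min.
Since Δρ > 0 the layer is stably stratified.

9.86 min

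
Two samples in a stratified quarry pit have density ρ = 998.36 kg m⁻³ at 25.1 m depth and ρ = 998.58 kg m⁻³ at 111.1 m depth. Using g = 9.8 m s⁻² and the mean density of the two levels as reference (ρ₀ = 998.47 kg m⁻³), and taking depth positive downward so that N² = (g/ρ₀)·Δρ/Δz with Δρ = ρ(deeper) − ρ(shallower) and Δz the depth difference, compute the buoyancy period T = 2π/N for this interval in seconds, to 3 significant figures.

1.25 × 10³ s

Δρ = 998.58 − 998.36 = 0.22 kg m⁻³ over Δz = 111.1 − 25.1 = 86 m.
N² = (9.8/998.47) × (0.22/86) = 2.5108 × 10⁻⁵ s⁻².
N = √(2.5108 × 10⁻⁵) = 5.0108 × 10⁻³ rad s⁻¹, so T = 2π/N = 1.2539 × 10³ s ≈ 1.25 × 10³ s.
Since Δρ > 0 the layer is stably stratified.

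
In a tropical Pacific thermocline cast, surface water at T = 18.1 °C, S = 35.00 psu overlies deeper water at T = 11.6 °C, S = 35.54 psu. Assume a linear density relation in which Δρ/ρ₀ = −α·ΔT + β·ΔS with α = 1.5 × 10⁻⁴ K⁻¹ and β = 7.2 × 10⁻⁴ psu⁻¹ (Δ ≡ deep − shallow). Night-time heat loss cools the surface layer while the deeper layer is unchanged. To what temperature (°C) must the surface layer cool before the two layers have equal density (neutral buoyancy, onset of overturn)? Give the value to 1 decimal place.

9.0 °C

Neutral buoyancy requires Δρ = 0, i.e. −α(T_deep − T_surf′) + β(S_deep − S_surf) = 0.
T_surf′ = T_deep − (β/α)·ΔS = 11.6 − (7.2 × 10⁻⁴/1.5 × 10⁻⁴)·(+0.54) = 9.008 °C.
Cooling required: 18.1 − (9.008) = 9.092 °C.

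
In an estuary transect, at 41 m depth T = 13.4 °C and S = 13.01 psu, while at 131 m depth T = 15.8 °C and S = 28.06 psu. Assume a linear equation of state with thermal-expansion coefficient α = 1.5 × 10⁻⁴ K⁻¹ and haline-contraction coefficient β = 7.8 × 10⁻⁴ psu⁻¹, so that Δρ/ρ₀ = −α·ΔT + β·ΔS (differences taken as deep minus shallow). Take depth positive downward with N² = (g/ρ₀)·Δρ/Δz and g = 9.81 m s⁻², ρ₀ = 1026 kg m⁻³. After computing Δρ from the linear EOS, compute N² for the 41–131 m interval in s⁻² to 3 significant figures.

ΔT = +2.4 K, ΔS = +15.05 psu (deep − shallow).
Δρ/ρ₀ = −αΔT + βΔS = -3.60 × 10⁻⁴ + 0.011739 = 0.011379, so Δρ ≈ 11.67 kg m⁻³.
N² = (g/ρ₀)·Δρ/Δz = g·(Δρ/ρ₀)/Δz = 9.81 × 0.011379 / 90 = 1.2403 × 10⁻³ s⁻² ≈ 1.24 × 10⁻³ s⁻².

1.24 × 10⁻³ s⁻²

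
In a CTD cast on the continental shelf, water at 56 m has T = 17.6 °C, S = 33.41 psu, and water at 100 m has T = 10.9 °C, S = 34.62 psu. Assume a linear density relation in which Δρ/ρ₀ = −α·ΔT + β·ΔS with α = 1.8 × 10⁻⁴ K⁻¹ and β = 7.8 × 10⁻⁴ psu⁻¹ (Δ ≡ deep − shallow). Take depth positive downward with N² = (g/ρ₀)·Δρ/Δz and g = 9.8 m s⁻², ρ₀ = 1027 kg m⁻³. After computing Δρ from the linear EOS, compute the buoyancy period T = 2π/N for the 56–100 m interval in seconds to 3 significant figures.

ΔT = -6.7 K, ΔS = +1.21 psu (deep − shallow).
Δρ/ρ₀ = −αΔT + βΔS = 1.206 × 10⁻³ + 9.438 × 10⁻⁴ = 2.1498 × 10⁻³, so Δρ ≈ 2.208 kg m⁻³.
N² = (g/ρ₀)·Δρ/Δz = g·(Δρ/ρ₀)/Δz = 9.8 × 2.1498 × 10⁻³ / 44 = 4.7882 × 10⁻⁴ s⁻².
N = √(4.7882 × 10⁻⁴) = 0.021882 rad s⁻¹ → T = 2π/N = 287.14 s ≈ 287 s.

287 s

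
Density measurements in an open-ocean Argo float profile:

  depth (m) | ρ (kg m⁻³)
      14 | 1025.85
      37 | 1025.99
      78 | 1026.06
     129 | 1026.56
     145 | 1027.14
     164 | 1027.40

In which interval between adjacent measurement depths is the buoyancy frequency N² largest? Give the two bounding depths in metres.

129–145 m

Compute the density gradient over each adjacent pair:
  14–37 m: Δρ/Δz = 0.14/23 = 6.1 × 10⁻³ kg m⁻⁴
  37–78 m: Δρ/Δz = 0.07/41 = 1.7 × 10⁻³ kg m⁻⁴
  78–129 m: Δρ/Δz = 0.50/51 = 9.8 × 10⁻³ kg m⁻⁴
  129–145 m: Δρ/Δz = 0.58/16 = 0.036 kg m⁻⁴
  145–164 m: Δρ/Δz = 0.26/19 = 0.014 kg m⁻⁴
The largest gradient is in the 129–145 m interval — the pycnocline.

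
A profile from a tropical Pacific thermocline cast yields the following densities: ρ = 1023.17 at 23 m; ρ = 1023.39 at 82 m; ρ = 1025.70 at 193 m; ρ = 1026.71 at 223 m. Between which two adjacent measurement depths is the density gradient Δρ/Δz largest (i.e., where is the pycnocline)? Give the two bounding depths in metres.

193–223 m

Compute the density gradient over each adjacent pair:
  23–82 m: Δρ/Δz = 0.22/59 = 3.7 × 10⁻³ kg m⁻⁴
  82–193 m: Δρ/Δz = 2.31/111 = 0.021 kg m⁻⁴
  193–223 m: Δρ/Δz = 1.01/30 = 0.034 kg m⁻⁴
The largest gradient is in the 193–223 m interval — the pycnocline.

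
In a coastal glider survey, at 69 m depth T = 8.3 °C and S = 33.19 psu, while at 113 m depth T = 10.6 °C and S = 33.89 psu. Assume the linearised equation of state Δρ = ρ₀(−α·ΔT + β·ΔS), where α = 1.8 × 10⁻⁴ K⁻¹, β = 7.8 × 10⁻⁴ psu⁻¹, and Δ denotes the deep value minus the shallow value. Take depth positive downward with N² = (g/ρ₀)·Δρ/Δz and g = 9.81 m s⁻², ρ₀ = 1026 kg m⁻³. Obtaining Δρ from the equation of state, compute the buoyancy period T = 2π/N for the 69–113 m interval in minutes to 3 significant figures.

ΔT = +2.3 K, ΔS = +0.70 psu (deep − shallow).
Δρ/ρ₀ = −αΔT + βΔS = -4.14 × 10⁻⁴ + 5.46 × 10⁻⁴ = 1.32 × 10⁻⁴, so Δρ ≈ 0.1354 kg m⁻³.
N² = (g/ρ₀)·Δρ/Δz = g·(Δρ/ρ₀)/Δz = 9.81 × 1.32 × 10⁻⁴ / 44 = 2.9430 × 10⁻⁵ s⁻².
N = √(2.9430 × 10⁻⁵) = 5.4249 × 10⁻³ rad s⁻¹ → T = 2π/N = 1.1582 × 10³ s = 19.303 min ≈ 19.3 min.

19.3 min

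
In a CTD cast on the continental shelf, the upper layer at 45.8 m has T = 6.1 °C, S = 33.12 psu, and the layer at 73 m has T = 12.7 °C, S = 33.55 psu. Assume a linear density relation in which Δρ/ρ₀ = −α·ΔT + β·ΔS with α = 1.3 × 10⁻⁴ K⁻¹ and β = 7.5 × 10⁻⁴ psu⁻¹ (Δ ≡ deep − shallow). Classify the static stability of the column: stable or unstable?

unstable

ΔT = 12.7 − 6.1 = +6.6 K and ΔS = 33.55 − 33.12 = +0.43 psu (deep − shallow).
−αΔT = -8.58 × 10⁻⁴; βΔS = 3.225 × 10⁻⁴; sum Δρ/ρ₀ = -5.355 × 10⁻⁴.
Δρ/ρ₀ < 0, so Δρ < 0: deeper water is lighter → statically unstable; the column would overturn.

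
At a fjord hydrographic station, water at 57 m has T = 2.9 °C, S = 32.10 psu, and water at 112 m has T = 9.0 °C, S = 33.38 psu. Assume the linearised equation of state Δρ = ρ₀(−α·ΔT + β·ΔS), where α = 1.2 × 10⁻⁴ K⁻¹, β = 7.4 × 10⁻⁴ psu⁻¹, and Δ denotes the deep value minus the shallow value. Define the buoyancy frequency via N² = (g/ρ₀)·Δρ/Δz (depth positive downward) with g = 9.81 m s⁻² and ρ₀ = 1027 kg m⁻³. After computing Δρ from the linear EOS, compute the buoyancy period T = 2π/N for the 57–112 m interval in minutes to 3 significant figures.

ΔT = +6.1 K, ΔS = +1.28 psu (deep − shallow).
Δρ/ρ₀ = −αΔT + βΔS = -7.32 × 10⁻⁴ + 9.472 × 10⁻⁴ = 2.152 × 10⁻⁴, so Δρ ≈ 0.2210 kg m⁻³.
N² = (g/ρ₀)·Δρ/Δz = g·(Δρ/ρ₀)/Δz = 9.81 × 2.152 × 10⁻⁴ / 55 = 3.8384 × 10⁻⁵ s⁻².
N = √(3.8384 × 10⁻⁵) = 6.1955 × 10⁻³ rad s⁻¹ → T = 2π/N = 1.0142 × 10³ s = 16.903 min ≈ 16.9 min.

16.9 min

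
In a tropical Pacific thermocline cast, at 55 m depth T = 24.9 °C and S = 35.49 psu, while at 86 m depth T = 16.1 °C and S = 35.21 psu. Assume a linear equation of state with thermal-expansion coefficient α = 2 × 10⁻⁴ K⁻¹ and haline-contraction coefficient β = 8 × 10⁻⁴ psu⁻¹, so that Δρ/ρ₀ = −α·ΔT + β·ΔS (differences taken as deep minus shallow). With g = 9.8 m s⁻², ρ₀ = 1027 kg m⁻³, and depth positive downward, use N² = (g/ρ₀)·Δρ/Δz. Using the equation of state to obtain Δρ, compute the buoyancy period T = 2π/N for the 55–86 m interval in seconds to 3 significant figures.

ΔT = -8.8 K, ΔS = -0.28 psu (deep − shallow).
Δρ/ρ₀ = −αΔT + βΔS = 1.76 × 10⁻³ − 2.24 × 10⁻⁴ = 1.536 × 10⁻³, so Δρ ≈ 1.577 kg m⁻³.
N² = (g/ρ₀)·Δρ/Δz = g·(Δρ/ρ₀)/Δz = 9.8 × 1.536 × 10⁻³ / 31 = 4.8557 × 10⁻⁴ s⁻².
N = √(4.8557 × 10⁻⁴) = 0.022036 rad s⁻¹ → T = 2π/N = 285.13 s ≈ 285 s.

285 s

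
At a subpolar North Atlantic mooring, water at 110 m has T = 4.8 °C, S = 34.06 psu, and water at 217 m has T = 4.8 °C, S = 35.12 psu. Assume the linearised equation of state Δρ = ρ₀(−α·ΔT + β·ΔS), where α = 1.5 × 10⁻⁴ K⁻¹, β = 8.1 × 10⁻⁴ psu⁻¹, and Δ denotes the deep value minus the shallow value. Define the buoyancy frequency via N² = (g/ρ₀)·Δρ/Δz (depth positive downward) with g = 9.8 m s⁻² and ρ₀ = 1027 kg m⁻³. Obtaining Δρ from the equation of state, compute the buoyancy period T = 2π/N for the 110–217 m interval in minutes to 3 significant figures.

11.8 min

ΔT = +0.0 K, ΔS = +1.06 psu (deep − shallow).
Δρ/ρ₀ = −αΔT + βΔS = 0 + 8.586 × 10⁻⁴ = 8.586 × 10⁻⁴, so Δρ ≈ 0.8818 kg m⁻³.
N² = (g/ρ₀)·Δρ/Δz = g·(Δρ/ρ₀)/Δz = 9.8 × 8.586 × 10⁻⁴ / 107 = 7.8638 × 10⁻⁵ s⁻².
N = √(7.8638 × 10⁻⁵) = 8.8678 × 10⁻³ rad s⁻¹ → T = 2π/N = 708.54 s = 11.809 min ≈ 11.8 min.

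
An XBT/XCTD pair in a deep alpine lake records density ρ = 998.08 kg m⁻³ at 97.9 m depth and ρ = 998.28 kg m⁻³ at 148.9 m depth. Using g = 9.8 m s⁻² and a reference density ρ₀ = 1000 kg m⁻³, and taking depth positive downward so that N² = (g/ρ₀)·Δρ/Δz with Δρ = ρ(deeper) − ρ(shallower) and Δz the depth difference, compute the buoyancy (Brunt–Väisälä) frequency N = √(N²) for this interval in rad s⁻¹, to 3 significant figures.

Δρ = 998.28 − 998.08 = 0.20 kg m⁻³ over Δz = 148.9 − 97.9 = 51 m.
N² = (9.8/1000) × (0.20/51) = 3.8431 × 10⁻⁵ s⁻².
N = √(3.8431 × 10⁻⁵) = 6.1993 × 10⁻³ rad s⁻¹ ≈ 6.20 × 10⁻³ rad s⁻¹.

6.20 × 10⁻³ rad s⁻¹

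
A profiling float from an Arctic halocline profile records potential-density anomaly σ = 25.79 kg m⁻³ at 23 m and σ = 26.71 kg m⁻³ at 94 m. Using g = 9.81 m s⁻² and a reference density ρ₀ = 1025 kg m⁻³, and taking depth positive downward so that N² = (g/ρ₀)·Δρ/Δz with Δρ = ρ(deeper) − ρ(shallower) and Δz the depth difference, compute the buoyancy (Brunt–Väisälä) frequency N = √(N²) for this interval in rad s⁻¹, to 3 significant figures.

Δρ = 1026.71 − 1025.79 = 0.92 kg m⁻³ over Δz = 94 − 23 = 71 m.
N² = (9.81/1025) × (0.92/71) = 1.2402 × 10⁻⁴ s⁻².
N = √(1.2402 × 10⁻⁴) = 0.011136 rad s⁻¹ ≈ 0.0111 rad s⁻¹.
Since Δρ > 0 the layer is stably stratified.

0.0111 rad s⁻¹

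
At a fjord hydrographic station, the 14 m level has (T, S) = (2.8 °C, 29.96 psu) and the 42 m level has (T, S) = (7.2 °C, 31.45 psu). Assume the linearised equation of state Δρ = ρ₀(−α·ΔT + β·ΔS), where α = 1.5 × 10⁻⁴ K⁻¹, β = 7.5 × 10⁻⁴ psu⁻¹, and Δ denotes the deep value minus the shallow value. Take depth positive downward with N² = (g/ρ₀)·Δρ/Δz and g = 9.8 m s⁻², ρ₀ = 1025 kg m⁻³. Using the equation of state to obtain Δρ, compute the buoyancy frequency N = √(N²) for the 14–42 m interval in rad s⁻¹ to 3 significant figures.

ΔT = +4.4 K, ΔS = +1.49 psu (deep − shallow).
Δρ/ρ₀ = −αΔT + βΔS = -6.60 × 10⁻⁴ + 1.1175 × 10⁻³ = 4.575 × 10⁻⁴, so Δρ ≈ 0.4689 kg m⁻³.
N² = (g/ρ₀)·Δρ/Δz = g·(Δρ/ρ₀)/Δz = 9.8 × 4.575 × 10⁻⁴ / 28 = 1.6013 × 10⁻⁴ s⁻².
N = √(1.6013 × 10⁻⁴) = 0.012654 rad s⁻¹ ≈ 0.0127 rad s⁻¹.

0.0127 rad s⁻¹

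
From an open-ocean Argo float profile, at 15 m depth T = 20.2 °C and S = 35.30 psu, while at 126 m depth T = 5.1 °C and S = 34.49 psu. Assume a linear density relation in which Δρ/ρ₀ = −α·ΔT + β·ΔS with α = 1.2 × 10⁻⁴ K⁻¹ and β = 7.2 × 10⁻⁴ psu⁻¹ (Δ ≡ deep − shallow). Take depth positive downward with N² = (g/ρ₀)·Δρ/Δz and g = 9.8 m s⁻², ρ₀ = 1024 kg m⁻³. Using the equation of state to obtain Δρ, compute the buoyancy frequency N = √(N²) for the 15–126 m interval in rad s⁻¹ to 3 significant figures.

0.0104 rad s⁻¹

ΔT = -15.1 K, ΔS = -0.81 psu (deep − shallow).
Δρ/ρ₀ = −αΔT + βΔS = 1.812 × 10⁻³ − 5.832 × 10⁻⁴ = 1.2288 × 10⁻³, so Δρ ≈ 1.258 kg m⁻³.
N² = (g/ρ₀)·Δρ/Δz = g·(Δρ/ρ₀)/Δz = 9.8 × 1.2288 × 10⁻³ / 111 = 1.0849 × 10⁻⁴ s⁻².
N = √(1.0849 × 10⁻⁴) = 0.010416 rad s⁻¹ ≈ 0.0104 rad s⁻¹.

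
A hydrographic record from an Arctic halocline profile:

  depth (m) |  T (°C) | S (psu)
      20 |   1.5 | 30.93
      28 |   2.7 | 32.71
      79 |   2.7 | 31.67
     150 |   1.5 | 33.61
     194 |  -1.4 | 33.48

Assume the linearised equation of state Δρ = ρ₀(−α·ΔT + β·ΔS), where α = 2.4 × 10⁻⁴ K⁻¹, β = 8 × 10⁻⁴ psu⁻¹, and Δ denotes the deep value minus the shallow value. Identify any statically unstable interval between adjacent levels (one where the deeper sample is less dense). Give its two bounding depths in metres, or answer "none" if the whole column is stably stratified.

28–79 m

Evaluate Δρ/ρ₀ = −αΔT + βΔS across each adjacent pair:
  20–28 m: −αΔT+βΔS = −(2.4 × 10⁻⁴)(+1.2)+(8 × 10⁻⁴)(+1.78) = 1.1 × 10⁻³ → stable
  28–79 m: −αΔT+βΔS = −(2.4 × 10⁻⁴)(+0.0)+(8 × 10⁻⁴)(-1.04) = -8.3 × 10⁻⁴ → UNSTABLE
  79–150 m: −αΔT+βΔS = −(2.4 × 10⁻⁴)(-1.2)+(8 × 10⁻⁴)(+1.94) = 1.8 × 10⁻³ → stable
  150–194 m: −αΔT+βΔS = −(2.4 × 10⁻⁴)(-2.9)+(8 × 10⁻⁴)(-0.13) = 5.9 × 10⁻⁴ → stable
The 28–79 m interval has Δρ < 0: lighter water underlies denser water.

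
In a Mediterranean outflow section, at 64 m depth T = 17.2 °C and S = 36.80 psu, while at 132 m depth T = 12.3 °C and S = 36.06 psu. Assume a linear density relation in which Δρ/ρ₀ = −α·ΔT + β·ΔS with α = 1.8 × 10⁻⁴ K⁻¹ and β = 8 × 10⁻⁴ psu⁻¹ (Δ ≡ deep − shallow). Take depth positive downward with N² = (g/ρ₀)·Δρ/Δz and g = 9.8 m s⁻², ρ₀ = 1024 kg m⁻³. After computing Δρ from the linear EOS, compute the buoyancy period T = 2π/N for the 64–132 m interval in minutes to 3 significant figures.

16.2 min

ΔT = -4.9 K, ΔS = -0.74 psu (deep − shallow).
Δρ/ρ₀ = −αΔT + βΔS = 8.82 × 10⁻⁴ − 5.92 × 10⁻⁴ = 2.90 × 10⁻⁴, so Δρ ≈ 0.2970 kg m⁻³.
N² = (g/ρ₀)·Δρ/Δz = g·(Δρ/ρ₀)/Δz = 9.8 × 2.90 × 10⁻⁴ / 68 = 4.1794 × 10⁻⁵ s⁻².
N = √(4.1794 × 10⁻⁵) = 6.4648 × 10⁻³ rad s⁻¹ → T = 2π/N = 971.91 s = 16.198 min ≈ 16.2 min.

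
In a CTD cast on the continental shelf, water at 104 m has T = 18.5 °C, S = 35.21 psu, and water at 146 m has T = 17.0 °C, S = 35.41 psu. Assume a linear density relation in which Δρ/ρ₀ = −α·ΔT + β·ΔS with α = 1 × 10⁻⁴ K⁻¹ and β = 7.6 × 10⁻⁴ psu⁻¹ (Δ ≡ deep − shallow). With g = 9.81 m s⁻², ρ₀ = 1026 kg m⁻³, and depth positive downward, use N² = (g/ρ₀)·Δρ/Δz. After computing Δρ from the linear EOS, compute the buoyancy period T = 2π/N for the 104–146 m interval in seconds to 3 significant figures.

748 s

ΔT = -1.5 K, ΔS = +0.20 psu (deep − shallow).
Δρ/ρ₀ = −αΔT + βΔS = 1.50 × 10⁻⁴ + 1.52 × 10⁻⁴ = 3.02 × 10⁻⁴, so Δρ ≈ 0.3099 kg m⁻³.
N² = (g/ρ₀)·Δρ/Δz = g·(Δρ/ρ₀)/Δz = 9.81 × 3.02 × 10⁻⁴ / 42 = 7.0539 × 10⁻⁵ s⁻².
N = √(7.0539 × 10⁻⁵) = 8.3987 × 10⁻³ rad s⁻¹ → T = 2π/N = 748.11 s ≈ 748 s.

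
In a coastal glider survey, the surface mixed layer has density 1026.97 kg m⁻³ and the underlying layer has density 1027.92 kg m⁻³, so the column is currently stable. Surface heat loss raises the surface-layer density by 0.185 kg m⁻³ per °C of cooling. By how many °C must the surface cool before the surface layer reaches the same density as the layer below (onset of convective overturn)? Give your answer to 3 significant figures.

Density deficit of the surface layer: 1027.92 − 1026.97 = 0.95 kg m⁻³.
Required change = 0.95 / 0.185 = 5.14 °C.

5.14 °C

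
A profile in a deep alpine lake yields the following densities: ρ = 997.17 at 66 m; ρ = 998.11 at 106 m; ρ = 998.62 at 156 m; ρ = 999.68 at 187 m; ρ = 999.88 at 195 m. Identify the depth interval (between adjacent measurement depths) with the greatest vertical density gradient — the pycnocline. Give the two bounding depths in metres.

156–187 m

Compute the density gradient over each adjacent pair:
  66–106 m: Δρ/Δz = 0.94/40 = 0.024 kg m⁻⁴
  106–156 m: Δρ/Δz = 0.51/50 = 0.010 kg m⁻⁴
  156–187 m: Δρ/Δz = 1.06/31 = 0.034 kg m⁻⁴
  187–195 m: Δρ/Δz = 0.20/8 = 0.025 kg m⁻⁴
The largest gradient is in the 156–187 m interval — the pycnocline.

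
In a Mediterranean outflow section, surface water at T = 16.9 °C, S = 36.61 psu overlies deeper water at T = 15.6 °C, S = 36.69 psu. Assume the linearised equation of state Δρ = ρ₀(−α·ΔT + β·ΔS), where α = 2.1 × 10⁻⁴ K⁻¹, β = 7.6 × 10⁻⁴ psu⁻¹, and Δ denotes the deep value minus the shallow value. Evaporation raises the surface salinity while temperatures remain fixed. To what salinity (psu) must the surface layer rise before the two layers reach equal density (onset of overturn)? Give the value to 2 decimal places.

Neutral buoyancy requires −α(T_deep − T_surf) + β(S_deep − S_surf′) = 0.
S_surf′ = S_deep − (α/β)·ΔT = 36.69 − (2.1 × 10⁻⁴/7.6 × 10⁻⁴)·(-1.3) = 37.0492 psu.
Increase required: 37.0492 − 36.61 = 0.4392 psu.

37.05 psu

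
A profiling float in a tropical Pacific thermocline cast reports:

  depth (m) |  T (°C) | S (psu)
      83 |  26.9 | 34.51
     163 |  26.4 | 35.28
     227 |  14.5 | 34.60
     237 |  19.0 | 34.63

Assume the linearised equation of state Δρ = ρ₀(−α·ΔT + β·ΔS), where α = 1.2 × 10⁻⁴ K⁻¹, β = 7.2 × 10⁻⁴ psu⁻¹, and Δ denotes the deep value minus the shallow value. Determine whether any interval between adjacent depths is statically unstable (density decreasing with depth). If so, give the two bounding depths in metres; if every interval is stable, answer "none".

227–237 m

Evaluate Δρ/ρ₀ = −αΔT + βΔS across each adjacent pair:
  83–163 m: −αΔT+βΔS = −(1.2 × 10⁻⁴)(-0.5)+(7.2 × 10⁻⁴)(+0.77) = 6.1 × 10⁻⁴ → stable
  163–227 m: −αΔT+βΔS = −(1.2 × 10⁻⁴)(-11.9)+(7.2 × 10⁻⁴)(-0.68) = 9.4 × 10⁻⁴ → stable
  227–237 m: −αΔT+βΔS = −(1.2 × 10⁻⁴)(+4.5)+(7.2 × 10⁻⁴)(+0.03) = -5.2 × 10⁻⁴ → UNSTABLE
The 227–237 m interval has Δρ < 0: lighter water underlies denser water.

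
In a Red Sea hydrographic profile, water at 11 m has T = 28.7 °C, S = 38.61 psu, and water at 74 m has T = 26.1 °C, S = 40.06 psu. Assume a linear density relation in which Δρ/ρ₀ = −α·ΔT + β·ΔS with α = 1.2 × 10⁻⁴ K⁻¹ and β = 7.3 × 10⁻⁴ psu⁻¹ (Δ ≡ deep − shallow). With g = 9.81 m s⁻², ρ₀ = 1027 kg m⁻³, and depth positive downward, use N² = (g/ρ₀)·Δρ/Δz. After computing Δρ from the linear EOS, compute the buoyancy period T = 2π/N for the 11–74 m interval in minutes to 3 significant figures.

ΔT = -2.6 K, ΔS = +1.45 psu (deep − shallow).
Δρ/ρ₀ = −αΔT + βΔS = 3.12 × 10⁻⁴ + 1.0585 × 10⁻³ = 1.3705 × 10⁻³, so Δρ ≈ 1.408 kg m⁻³.
N² = (g/ρ₀)·Δρ/Δz = g·(Δρ/ρ₀)/Δz = 9.81 × 1.3705 × 10⁻³ / 63 = 2.1341 × 10⁻⁴ s⁻².
N = √(2.1341 × 10⁻⁴) = 0.014609 rad s⁻¹ → T = 2π/N = 430.09 s = 7.1682 min ≈ 7.17 min.

7.17 min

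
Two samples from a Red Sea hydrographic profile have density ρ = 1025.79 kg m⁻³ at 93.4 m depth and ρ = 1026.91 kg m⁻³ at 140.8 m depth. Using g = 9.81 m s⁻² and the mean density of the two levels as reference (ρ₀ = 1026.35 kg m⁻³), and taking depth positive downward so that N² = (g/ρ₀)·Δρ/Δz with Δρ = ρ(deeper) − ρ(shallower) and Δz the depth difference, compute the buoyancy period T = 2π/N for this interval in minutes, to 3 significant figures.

6.97 min

Δρ = 1026.91 − 1025.79 = 1.12 kg m⁻³ over Δz = 140.8 − 93.4 = 47.4 m.
N² = (9.81/1026.35) × (1.12/47.4) = 2.2585 × 10⁻⁴ s⁻².
N = √(2.2585 × 10⁻⁴) = 0.015028 rad s⁻¹, so T = 2π/N = 418.10 s = 6.9683 min ≈ 6.97 min.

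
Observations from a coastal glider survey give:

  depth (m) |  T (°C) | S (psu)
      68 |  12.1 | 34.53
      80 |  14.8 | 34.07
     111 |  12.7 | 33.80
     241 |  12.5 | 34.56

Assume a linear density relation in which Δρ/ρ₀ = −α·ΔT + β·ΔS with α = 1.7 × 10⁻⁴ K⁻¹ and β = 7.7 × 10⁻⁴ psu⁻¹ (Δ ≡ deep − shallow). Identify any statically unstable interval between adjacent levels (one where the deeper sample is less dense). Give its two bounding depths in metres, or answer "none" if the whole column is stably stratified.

Evaluate Δρ/ρ₀ = −αΔT + βΔS across each adjacent pair:
  68–80 m: −αΔT+βΔS = −(1.7 × 10⁻⁴)(+2.7)+(7.7 × 10⁻⁴)(-0.46) = -8.1 × 10⁻⁴ → UNSTABLE
  80–111 m: −αΔT+βΔS = −(1.7 × 10⁻⁴)(-2.1)+(7.7 × 10⁻⁴)(-0.27) = 1.5 × 10⁻⁴ → stable
  111–241 m: −αΔT+βΔS = −(1.7 × 10⁻⁴)(-0.2)+(7.7 × 10⁻⁴)(+0.76) = 6.2 × 10⁻⁴ → stable
The 68–80 m interval has Δρ < 0: lighter water underlies denser water.

68–80 m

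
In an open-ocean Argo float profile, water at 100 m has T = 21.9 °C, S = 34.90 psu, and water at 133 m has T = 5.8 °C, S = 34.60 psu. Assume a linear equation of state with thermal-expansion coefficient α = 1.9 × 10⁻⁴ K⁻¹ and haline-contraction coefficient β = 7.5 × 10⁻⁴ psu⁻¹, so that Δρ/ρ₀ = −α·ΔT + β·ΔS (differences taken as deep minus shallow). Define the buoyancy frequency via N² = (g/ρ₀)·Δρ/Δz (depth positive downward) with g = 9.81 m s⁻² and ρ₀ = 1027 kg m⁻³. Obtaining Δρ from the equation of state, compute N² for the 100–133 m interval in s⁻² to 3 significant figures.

8.42 × 10⁻⁴ s⁻²

ΔT = -16.1 K, ΔS = -0.30 psu (deep − shallow).
Δρ/ρ₀ = −αΔT + βΔS = 3.059 × 10⁻³ − 2.25 × 10⁻⁴ = 2.834 × 10⁻³, so Δρ ≈ 2.911 kg m⁻³.
N² = (g/ρ₀)·Δρ/Δz = g·(Δρ/ρ₀)/Δz = 9.81 × 2.834 × 10⁻³ / 33 = 8.4247 × 10⁻⁴ s⁻² ≈ 8.42 × 10⁻⁴ s⁻².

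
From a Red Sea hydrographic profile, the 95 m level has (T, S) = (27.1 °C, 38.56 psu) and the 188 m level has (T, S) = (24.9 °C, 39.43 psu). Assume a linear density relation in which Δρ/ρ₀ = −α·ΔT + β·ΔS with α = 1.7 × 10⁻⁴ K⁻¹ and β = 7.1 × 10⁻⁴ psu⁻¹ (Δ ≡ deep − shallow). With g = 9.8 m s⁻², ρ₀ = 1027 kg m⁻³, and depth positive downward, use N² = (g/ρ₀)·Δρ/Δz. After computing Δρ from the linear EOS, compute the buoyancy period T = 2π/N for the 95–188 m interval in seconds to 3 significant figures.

ΔT = -2.2 K, ΔS = +0.87 psu (deep − shallow).
Δρ/ρ₀ = −αΔT + βΔS = 3.74 × 10⁻⁴ + 6.177 × 10⁻⁴ = 9.917 × 10⁻⁴, so Δρ ≈ 1.018 kg m⁻³.
N² = (g/ρ₀)·Δρ/Δz = g·(Δρ/ρ₀)/Δz = 9.8 × 9.917 × 10⁻⁴ / 93 = 1.0450 × 10⁻⁴ s⁻².
N = √(1.0450 × 10⁻⁴) = 0.010223 rad s⁻¹ → T = 2π/N = 614.61 s ≈ 615 s.

615 s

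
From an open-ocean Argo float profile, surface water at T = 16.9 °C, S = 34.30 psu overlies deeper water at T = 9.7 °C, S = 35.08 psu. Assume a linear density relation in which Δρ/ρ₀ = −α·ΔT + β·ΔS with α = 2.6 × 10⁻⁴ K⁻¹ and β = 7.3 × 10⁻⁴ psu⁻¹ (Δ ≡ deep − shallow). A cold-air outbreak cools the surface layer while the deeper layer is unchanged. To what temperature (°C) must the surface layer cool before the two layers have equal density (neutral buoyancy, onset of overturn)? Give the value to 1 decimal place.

Neutral buoyancy requires Δρ = 0, i.e. −α(T_deep − T_surf′) + β(S_deep − S_surf) = 0.
T_surf′ = T_deep − (β/α)·ΔS = 9.7 − (7.3 × 10⁻⁴/2.6 × 10⁻⁴)·(+0.78) = 7.510 °C.
Cooling required: 16.9 − (7.510) = 9.390 °C.

7.5 °C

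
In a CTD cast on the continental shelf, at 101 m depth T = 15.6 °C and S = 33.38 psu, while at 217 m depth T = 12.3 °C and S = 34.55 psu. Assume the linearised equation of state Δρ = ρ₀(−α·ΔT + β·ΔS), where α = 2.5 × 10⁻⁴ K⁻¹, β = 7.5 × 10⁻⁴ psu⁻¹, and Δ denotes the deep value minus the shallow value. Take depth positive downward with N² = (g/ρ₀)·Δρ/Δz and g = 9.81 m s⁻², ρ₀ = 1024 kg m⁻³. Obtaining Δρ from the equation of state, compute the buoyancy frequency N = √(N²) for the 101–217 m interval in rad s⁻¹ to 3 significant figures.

ΔT = -3.3 K, ΔS = +1.17 psu (deep − shallow).
Δρ/ρ₀ = −αΔT + βΔS = 8.25 × 10⁻⁴ + 8.775 × 10⁻⁴ = 1.7025 × 10⁻³, so Δρ ≈ 1.743 kg m⁻³.
N² = (g/ρ₀)·Δρ/Δz = g·(Δρ/ρ₀)/Δz = 9.81 × 1.7025 × 10⁻³ / 116 = 1.4398 × 10⁻⁴ s⁻².
N = √(1.4398 × 10⁻⁴) = 0.011999 rad s⁻¹ ≈ 0.0120 rad s⁻¹.

0.0120 rad s⁻¹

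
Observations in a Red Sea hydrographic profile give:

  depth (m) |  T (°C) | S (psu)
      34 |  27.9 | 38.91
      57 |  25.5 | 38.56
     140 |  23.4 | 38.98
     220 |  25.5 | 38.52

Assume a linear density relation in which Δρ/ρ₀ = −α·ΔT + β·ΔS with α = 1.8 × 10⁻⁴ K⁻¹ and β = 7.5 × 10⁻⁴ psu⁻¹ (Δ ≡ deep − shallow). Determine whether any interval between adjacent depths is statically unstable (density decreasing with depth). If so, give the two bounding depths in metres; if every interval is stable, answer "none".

140–220 m

Evaluate Δρ/ρ₀ = −αΔT + βΔS across each adjacent pair:
  34–57 m: −αΔT+βΔS = −(1.8 × 10⁻⁴)(-2.4)+(7.5 × 10⁻⁴)(-0.35) = 1.7 × 10⁻⁴ → stable
  57–140 m: −αΔT+βΔS = −(1.8 × 10⁻⁴)(-2.1)+(7.5 × 10⁻⁴)(+0.42) = 6.9 × 10⁻⁴ → stable
  140–220 m: −αΔT+βΔS = −(1.8 × 10⁻⁴)(+2.1)+(7.5 × 10⁻⁴)(-0.46) = -7.2 × 10⁻⁴ → UNSTABLE
The 140–220 m interval has Δρ < 0: lighter water underlies denser water.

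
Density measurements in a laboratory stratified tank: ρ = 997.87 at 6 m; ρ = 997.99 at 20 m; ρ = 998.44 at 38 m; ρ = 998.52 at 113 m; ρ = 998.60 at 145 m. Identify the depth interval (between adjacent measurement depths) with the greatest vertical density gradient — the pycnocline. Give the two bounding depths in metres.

Compute the density gradient over each adjacent pair:
  6–20 m: Δρ/Δz = 0.12/14 = 8.6 × 10⁻³ kg m⁻⁴
  20–38 m: Δρ/Δz = 0.45/18 = 0.025 kg m⁻⁴
  38–113 m: Δρ/Δz = 0.08/75 = 1.1 × 10⁻³ kg m⁻⁴
  113–145 m: Δρ/Δz = 0.08/32 = 2.5 × 10⁻³ kg m⁻⁴
The largest gradient is in the 20–38 m interval — the pycnocline.

20–38 m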